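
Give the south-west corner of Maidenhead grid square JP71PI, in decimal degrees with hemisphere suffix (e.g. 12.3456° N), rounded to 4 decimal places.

61.3333° N, 15.2500° E

Field J=9, P=15: +9·20° lon, +15·10° lat → SW at lon 0°, lat 60°.
Square 7, 1: +7·2° lon, +1·1° lat → SW at lon 14°, lat 61°.
Subsquare p=15, i=8: +15·0.0833333° lon, +8·0.0416667° lat → SW at lon 15.25°, lat 61.3333°.
latitude 61.3333° N, longitude 15.2500° E.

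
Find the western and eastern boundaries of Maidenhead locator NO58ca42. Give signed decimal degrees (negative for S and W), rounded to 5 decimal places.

90.20000, 90.20833

Field N=13, O=14: +13·20° lon, +14·10° lat → SW at lon 80°, lat 50°.
Square 5, 8: +5·2° lon, +8·1° lat → SW at lon 90°, lat 58°.
Subsquare c=2, a=0: +2·0.0833333° lon, +0·0.0416667° lat → SW at lon 90.1667°, lat 58°.
Extended square 4, 2: +4·0.00833333° lon, +2·0.00416667° lat → SW at lon 90.2°, lat 58.0083°.
Cell spans 0.00833333° lon × 0.00416667° lat.
west 90.20000, east 90.20833.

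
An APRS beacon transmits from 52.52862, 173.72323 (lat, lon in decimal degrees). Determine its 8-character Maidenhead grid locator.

Add 180° to longitude and 90° to latitude: 353.72323, 142.52862.
Field (20°×10°, letters A–R): lon ⌊353.72323/20⌋ = 17 → R; lat ⌊142.52862/10⌋ = 14 → O.
Square (2°×1°, digits 0–9): lon ⌊13.72323/2⌋ = 6; lat ⌊2.52862/1⌋ = 2.
Subsquare (5′×2.5′, letters a–x): lon ⌊1.72323/0.0833333⌋ = 20 → u; lat ⌊0.52862/0.0416667⌋ = 12 → m.
Extended square (30″×15″, digits 0–9): lon ⌊0.05656/0.00833333⌋ = 6; lat ⌊0.02862/0.00416667⌋ = 6.

RO62um66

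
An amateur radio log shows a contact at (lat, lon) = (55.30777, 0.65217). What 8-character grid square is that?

Shift to the Maidenhead origin (180°W, 90°S): lon 180.65217, lat 145.30777.
Field: lon ⌊180.65217/20⌋ = 9 → J; lat ⌊145.30777/10⌋ = 14 → O.
Square: lon ⌊0.65217/2⌋ = 0; lat ⌊5.30777/1⌋ = 5.
Subsquare: lon ⌊0.65217/0.0833333⌋ = 7 → h; lat ⌊0.30777/0.0416667⌋ = 7 → h.
Extended square: lon ⌊0.06884/0.00833333⌋ = 8; lat ⌊0.01610/0.00416667⌋ = 3.

JO05hh83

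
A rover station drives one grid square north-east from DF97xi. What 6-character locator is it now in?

Longitude subsquare x = 23; +1 → 24, wraps to 0 = a, carry into square.
Longitude square 9; +1 → 10, wraps to 0, carry into field.
Longitude field D = 3; +1 → 4 = E.
Latitude subsquare i = 8; +1 → 9 = j.

EF07aj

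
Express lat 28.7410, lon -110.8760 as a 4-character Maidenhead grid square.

Add 180° to longitude and 90° to latitude: 69.12, 118.74.
Field: 69.12/20 → 3 → D, 118.74/10 → 11 → L; chars DL.
Square: 9.12/2 → 4, 8.74/1 → 8; chars 48.

DL48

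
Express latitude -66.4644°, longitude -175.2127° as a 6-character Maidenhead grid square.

AC23jm

Add 180° to longitude and 90° to latitude: 4.7873, 23.5356.
Field (20°×10°, letters A–R): lon ⌊4.7873/20⌋ = 0 → A; lat ⌊23.5356/10⌋ = 2 → C.
Square (2°×1°, digits 0–9): lon ⌊4.7873/2⌋ = 2; lat ⌊3.5356/1⌋ = 3.
Subsquare (5′×2.5′, letters a–x): lon ⌊0.7873/0.0833333⌋ = 9 → j; lat ⌊0.5356/0.0416667⌋ = 12 → m.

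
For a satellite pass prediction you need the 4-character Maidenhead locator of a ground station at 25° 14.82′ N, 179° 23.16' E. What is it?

Add 180° to longitude and 90° to latitude: 359.39, 115.25.
Field: lon ⌊359.39/20⌋ = 17 → R; lat ⌊115.25/10⌋ = 11 → L.
Square: lon ⌊19.39/2⌋ = 9; lat ⌊5.25/1⌋ = 5.

RL95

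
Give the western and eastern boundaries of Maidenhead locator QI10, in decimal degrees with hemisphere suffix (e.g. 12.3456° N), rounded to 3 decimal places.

142.000° E, 144.000° E

Field Q=16, I=8: +16·20° lon, +8·10° lat → SW at lon 140°, lat -10°.
Square 1, 0: +1·2° lon, +0·1° lat → SW at lon 142°, lat -10°.
Cell spans 2° lon × 1° lat.
west 142.000° E, east 144.000° E.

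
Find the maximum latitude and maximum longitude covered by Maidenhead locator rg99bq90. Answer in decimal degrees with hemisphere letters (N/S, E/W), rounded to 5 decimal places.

20.32917° S, 178.16667° E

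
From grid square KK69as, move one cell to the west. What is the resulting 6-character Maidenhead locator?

KK59xs

Longitude subsquare a = 0; −1 → -1, wraps to 23 = x, carry into square.
Longitude square 6; −1 → 5.
The latitude characters are unchanged.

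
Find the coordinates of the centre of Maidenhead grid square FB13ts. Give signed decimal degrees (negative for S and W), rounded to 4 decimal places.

-76.2292, -76.3750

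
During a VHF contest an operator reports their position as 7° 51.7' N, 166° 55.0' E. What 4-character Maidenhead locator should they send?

RJ37

Shift to the Maidenhead origin (180°W, 90°S): lon 346.92, lat 97.86.
Field: lon ⌊346.92/20⌋ = 17 → R; lat ⌊97.86/10⌋ = 9 → J.
Square: lon ⌊6.92/2⌋ = 3; lat ⌊7.86/1⌋ = 7.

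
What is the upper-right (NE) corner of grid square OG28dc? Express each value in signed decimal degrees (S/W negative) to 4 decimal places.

-21.8750, 104.3333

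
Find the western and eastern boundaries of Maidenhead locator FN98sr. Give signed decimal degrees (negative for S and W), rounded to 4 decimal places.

-60.5000, -60.4167

Field F=5, N=13: +5·20° lon, +13·10° lat → SW at lon -80°, lat 40°.
Square 9, 8: +9·2° lon, +8·1° lat → SW at lon -62°, lat 48°.
Subsquare s=18, r=17: +18·0.0833333° lon, +17·0.0416667° lat → SW at lon -60.5°, lat 48.7083°.
Cell spans 0.0833333° lon × 0.0416667° lat.
west -60.5000, east -60.4167.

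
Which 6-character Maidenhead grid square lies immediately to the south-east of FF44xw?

Longitude subsquare x = 23; +1 → 24, wraps to 0 = a, carry into square.
Longitude square 4; +1 → 5.
Latitude subsquare w = 22; −1 → 21 = v.

FF54av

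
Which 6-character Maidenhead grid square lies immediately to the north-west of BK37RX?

BK38qa

Longitude subsquare r = 17; −1 → 16 = q.
Latitude subsquare x = 23; +1 → 24, wraps to 0 = a, carry into square.
Latitude square 7; +1 → 8.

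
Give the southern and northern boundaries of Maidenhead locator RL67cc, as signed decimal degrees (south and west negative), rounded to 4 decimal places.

27.0833, 27.1250

Field R=17, L=11: +17·20° lon, +11·10° lat → SW at lon 160°, lat 20°.
Square 6, 7: +6·2° lon, +7·1° lat → SW at lon 172°, lat 27°.
Subsquare c=2, c=2: +2·0.0833333° lon, +2·0.0416667° lat → SW at lon 172.167°, lat 27.0833°.
Cell spans 0.0833333° lon × 0.0416667° lat.
south 27.0833, north 27.1250.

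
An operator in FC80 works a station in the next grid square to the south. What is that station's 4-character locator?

FB89

Latitude square 0; −1 → -1, wraps to 9, carry into field.
Latitude field C = 2; −1 → 1 = B.
The longitude characters are unchanged.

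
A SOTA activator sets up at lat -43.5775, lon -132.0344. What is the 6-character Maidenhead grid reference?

CE36xk

Shift to the Maidenhead origin (180°W, 90°S): lon 47.9656, lat 46.4225.
Field: lon ⌊47.9656/20⌋ = 2 → C; lat ⌊46.4225/10⌋ = 4 → E.
Square: lon ⌊7.9656/2⌋ = 3; lat ⌊6.4225/1⌋ = 6.
Subsquare: lon ⌊1.9656/0.0833333⌋ = 23 → x; lat ⌊0.4225/0.0416667⌋ = 10 → k.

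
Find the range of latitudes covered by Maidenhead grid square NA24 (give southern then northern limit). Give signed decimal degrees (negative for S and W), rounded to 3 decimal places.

Field N=13, A=0: +13·20° lon, +0·10° lat → SW at lon 80°, lat -90°.
Square 2, 4: +2·2° lon, +4·1° lat → SW at lon 84°, lat -86°.
Cell spans 2° lon × 1° lat.
south -86.000, north -85.000.

-86.000, -85.000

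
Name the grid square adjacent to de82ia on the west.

DE82ha

Longitude subsquare i = 8; −1 → 7 = h.
The latitude characters are unchanged.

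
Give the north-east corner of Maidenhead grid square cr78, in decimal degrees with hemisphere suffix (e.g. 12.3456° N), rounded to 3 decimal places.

89.000° N, 124.000° W

Field C=2, R=17: +2·20° lon, +17·10° lat → SW at lon -140°, lat 80°.
Square 7, 8: +7·2° lon, +8·1° lat → SW at lon -126°, lat 88°.
Cell spans 2° lon × 1° lat. NE corner is SW corner plus one full cell.
latitude 89.000° N, longitude 124.000° W.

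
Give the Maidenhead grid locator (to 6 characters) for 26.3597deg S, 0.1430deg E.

JG03bp

Add 180° to longitude and 90° to latitude: 180.1430, 63.6403.
Field (20°×10°, letters A–R): 180.1430/20 → 9 → J, 63.6403/10 → 6 → G; chars JG.
Square (2°×1°, digits 0–9): 0.1430/2 → 0, 3.6403/1 → 3; chars 03.
Subsquare (5′×2.5′, letters a–x): 0.1430/0.0833333 → 1 → b, 0.6403/0.0416667 → 15 → p; chars bp.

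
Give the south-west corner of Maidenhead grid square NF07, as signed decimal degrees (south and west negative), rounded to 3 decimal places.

-33.000, 80.000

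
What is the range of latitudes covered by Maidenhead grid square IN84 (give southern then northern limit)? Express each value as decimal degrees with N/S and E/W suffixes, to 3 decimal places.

Field I=8, N=13: +8·20° lon, +13·10° lat → SW at lon -20°, lat 40°.
Square 8, 4: +8·2° lon, +4·1° lat → SW at lon -4°, lat 44°.
Cell spans 2° lon × 1° lat.
south 44.000° N, north 45.000° N.

44.000° N, 45.000° N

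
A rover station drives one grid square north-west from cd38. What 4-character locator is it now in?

CD29

Longitude square 3; −1 → 2.
Latitude square 8; +1 → 9.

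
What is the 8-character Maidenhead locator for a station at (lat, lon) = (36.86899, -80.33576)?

EM96tu98

Add 180° to longitude and 90° to latitude: 99.66424, 126.86899.
Field (20°×10°, letters A–R): lon ⌊99.66424/20⌋ = 4 → E; lat ⌊126.86899/10⌋ = 12 → M.
Square (2°×1°, digits 0–9): lon ⌊19.66424/2⌋ = 9; lat ⌊6.86899/1⌋ = 6.
Subsquare (5′×2.5′, letters a–x): lon ⌊1.66424/0.0833333⌋ = 19 → t; lat ⌊0.86899/0.0416667⌋ = 20 → u.
Extended square (30″×15″, digits 0–9): lon ⌊0.08091/0.00833333⌋ = 9; lat ⌊0.03566/0.00416667⌋ = 8.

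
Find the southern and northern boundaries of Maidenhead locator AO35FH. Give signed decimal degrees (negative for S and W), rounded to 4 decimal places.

55.2917, 55.3333

Field A=0, O=14: +0·20° lon, +14·10° lat → SW at lon -180°, lat 50°.
Square 3, 5: +3·2° lon, +5·1° lat → SW at lon -174°, lat 55°.
Subsquare f=5, h=7: +5·0.0833333° lon, +7·0.0416667° lat → SW at lon -173.583°, lat 55.2917°.
Cell spans 0.0833333° lon × 0.0416667° lat.
south 55.2917, north 55.3333.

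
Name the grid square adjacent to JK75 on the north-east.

Longitude square 7; +1 → 8.
Latitude square 5; +1 → 6.

JK86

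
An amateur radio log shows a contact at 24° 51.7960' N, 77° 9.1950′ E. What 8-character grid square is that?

ML84nu87

Add 180° to longitude and 90° to latitude: 257.15325, 114.86327.
Field (20°×10°, letters A–R): 257.15325/20 → 12 → M, 114.86327/10 → 11 → L; chars ML.
Square (2°×1°, digits 0–9): 17.15325/2 → 8, 4.86327/1 → 4; chars 84.
Subsquare (5′×2.5′, letters a–x): 1.15325/0.0833333 → 13 → n, 0.86327/0.0416667 → 20 → u; chars nu.
Extended square (30″×15″, digits 0–9): 0.06992/0.00833333 → 8, 0.02993/0.00416667 → 7; chars 87.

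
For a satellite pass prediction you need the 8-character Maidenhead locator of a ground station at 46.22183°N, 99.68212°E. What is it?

NN96uf13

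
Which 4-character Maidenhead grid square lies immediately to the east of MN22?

Longitude square 2; +1 → 3.
The latitude characters are unchanged.

MN32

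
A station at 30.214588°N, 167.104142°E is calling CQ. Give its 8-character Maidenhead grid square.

Offset from 180°W / 90°S: lon 347.10414°, lat 120.21459°.
Field: 347.10414/20 → 17 → R, 120.21459/10 → 12 → M; chars RM.
Square: 7.10414/2 → 3, 0.21459/1 → 0; chars 30.
Subsquare: 1.10414/0.0833333 → 13 → n, 0.21459/0.0416667 → 5 → f; chars nf.
Extended square: 0.02081/0.00833333 → 2, 0.00625/0.00416667 → 1; chars 21.

RM30nf21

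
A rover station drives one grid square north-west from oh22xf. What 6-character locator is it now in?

OH22wg

Longitude subsquare x = 23; −1 → 22 = w.
Latitude subsquare f = 5; +1 → 6 = g.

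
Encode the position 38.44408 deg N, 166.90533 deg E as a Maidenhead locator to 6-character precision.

Offset from 180°W / 90°S: lon 346.9053°, lat 128.4441°.
Field: lon ⌊346.9053/20⌋ = 17 → R; lat ⌊128.4441/10⌋ = 12 → M.
Square: lon ⌊6.9053/2⌋ = 3; lat ⌊8.4441/1⌋ = 8.
Subsquare: lon ⌊0.9053/0.0833333⌋ = 10 → k; lat ⌊0.4441/0.0416667⌋ = 10 → k.

RM38kk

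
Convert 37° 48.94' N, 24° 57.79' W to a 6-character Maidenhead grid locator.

HM77mt

Shift to the Maidenhead origin (180°W, 90°S): lon 155.0368, lat 127.8157.
Field: lon ⌊155.0368/20⌋ = 7 → H; lat ⌊127.8157/10⌋ = 12 → M.
Square: lon ⌊15.0368/2⌋ = 7; lat ⌊7.8157/1⌋ = 7.
Subsquare: lon ⌊1.0368/0.0833333⌋ = 12 → m; lat ⌊0.8157/0.0416667⌋ = 19 → t.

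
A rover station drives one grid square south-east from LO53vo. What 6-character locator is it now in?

LO53wn

Longitude subsquare v = 21; +1 → 22 = w.
Latitude subsquare o = 14; −1 → 13 = n.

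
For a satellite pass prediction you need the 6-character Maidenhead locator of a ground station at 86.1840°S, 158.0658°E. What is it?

QA93at

Shift to the Maidenhead origin (180°W, 90°S): lon 338.0658, lat 3.8160.
Field: lon ⌊338.0658/20⌋ = 16 → Q; lat ⌊3.8160/10⌋ = 0 → A.
Square: lon ⌊18.0658/2⌋ = 9; lat ⌊3.8160/1⌋ = 3.
Subsquare: lon ⌊0.0658/0.0833333⌋ = 0 → a; lat ⌊0.8160/0.0416667⌋ = 19 → t.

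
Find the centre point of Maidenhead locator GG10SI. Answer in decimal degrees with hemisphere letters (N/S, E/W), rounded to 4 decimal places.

29.6458° S, 56.4583° W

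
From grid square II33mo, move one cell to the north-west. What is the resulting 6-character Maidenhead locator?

II33lp

Longitude subsquare m = 12; −1 → 11 = l.
Latitude subsquare o = 14; +1 → 15 = p.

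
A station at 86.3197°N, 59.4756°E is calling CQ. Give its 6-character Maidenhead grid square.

Shift to the Maidenhead origin (180°W, 90°S): lon 239.4756, lat 176.3197.
Field: 239.4756/20 → 11 → L, 176.3197/10 → 17 → R; chars LR.
Square: 19.4756/2 → 9, 6.3197/1 → 6; chars 96.
Subsquare: 1.4756/0.0833333 → 17 → r, 0.3197/0.0416667 → 7 → h; chars rh.

LR96rh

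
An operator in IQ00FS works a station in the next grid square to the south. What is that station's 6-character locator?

Latitude subsquare s = 18; −1 → 17 = r.
The longitude characters are unchanged.

IQ00fr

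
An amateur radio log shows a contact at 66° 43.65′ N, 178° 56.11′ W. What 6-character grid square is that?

AP06mr

Shift to the Maidenhead origin (180°W, 90°S): lon 1.0648, lat 156.7275.
Field: lon ⌊1.0648/20⌋ = 0 → A; lat ⌊156.7275/10⌋ = 15 → P.
Square: lon ⌊1.0648/2⌋ = 0; lat ⌊6.7275/1⌋ = 6.
Subsquare: lon ⌊1.0648/0.0833333⌋ = 12 → m; lat ⌊0.7275/0.0416667⌋ = 17 → r.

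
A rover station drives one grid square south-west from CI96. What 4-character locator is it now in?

CI85

Longitude square 9; −1 → 8.
Latitude square 6; −1 → 5.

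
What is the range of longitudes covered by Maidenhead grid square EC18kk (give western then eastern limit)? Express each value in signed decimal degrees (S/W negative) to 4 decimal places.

Field E=4, C=2: +4·20° lon, +2·10° lat → SW at lon -100°, lat -70°.
Square 1, 8: +1·2° lon, +8·1° lat → SW at lon -98°, lat -62°.
Subsquare k=10, k=10: +10·0.0833333° lon, +10·0.0416667° lat → SW at lon -97.1667°, lat -61.5833°.
Cell spans 0.0833333° lon × 0.0416667° lat.
west -97.1667, east -97.0833.

-97.1667, -97.0833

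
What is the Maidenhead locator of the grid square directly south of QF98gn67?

QF98gn66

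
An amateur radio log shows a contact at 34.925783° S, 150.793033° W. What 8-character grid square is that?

BF45ob47

Offset from 180°W / 90°S: lon 29.20697°, lat 55.07422°.
Field: 29.20697/20 → 1 → B, 55.07422/10 → 5 → F; chars BF.
Square: 9.20697/2 → 4, 5.07422/1 → 5; chars 45.
Subsquare: 1.20697/0.0833333 → 14 → o, 0.07422/0.0416667 → 1 → b; chars ob.
Extended square: 0.04030/0.00833333 → 4, 0.03255/0.00416667 → 7; chars 47.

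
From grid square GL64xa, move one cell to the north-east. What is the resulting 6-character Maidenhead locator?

Longitude subsquare x = 23; +1 → 24, wraps to 0 = a, carry into square.
Longitude square 6; +1 → 7.
Latitude subsquare a = 0; +1 → 1 = b.

GL74ab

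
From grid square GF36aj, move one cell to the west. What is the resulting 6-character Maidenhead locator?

Longitude subsquare a = 0; −1 → -1, wraps to 23 = x, carry into square.
Longitude square 3; −1 → 2.
The latitude characters are unchanged.

GF26xj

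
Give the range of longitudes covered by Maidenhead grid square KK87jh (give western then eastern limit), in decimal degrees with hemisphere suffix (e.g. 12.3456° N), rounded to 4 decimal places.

Field K=10, K=10: +10·20° lon, +10·10° lat → SW at lon 20°, lat 10°.
Square 8, 7: +8·2° lon, +7·1° lat → SW at lon 36°, lat 17°.
Subsquare j=9, h=7: +9·0.0833333° lon, +7·0.0416667° lat → SW at lon 36.75°, lat 17.2917°.
Cell spans 0.0833333° lon × 0.0416667° lat.
west 36.7500° E, east 36.8333° E.

36.7500° E, 36.8333° E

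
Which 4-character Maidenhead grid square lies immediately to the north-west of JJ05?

IJ96

Longitude square 0; −1 → -1, wraps to 9, carry into field.
Longitude field J = 9; −1 → 8 = I.
Latitude square 5; +1 → 6.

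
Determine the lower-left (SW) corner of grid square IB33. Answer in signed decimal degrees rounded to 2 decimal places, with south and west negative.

Field I=8, B=1: +8·20° lon, +1·10° lat → SW at lon -20°, lat -80°.
Square 3, 3: +3·2° lon, +3·1° lat → SW at lon -14°, lat -77°.
latitude -77.00, longitude -14.00.

-77.00, -14.00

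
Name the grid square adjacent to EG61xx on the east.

EG71ax

Longitude subsquare x = 23; +1 → 24, wraps to 0 = a, carry into square.
Longitude square 6; +1 → 7.
The latitude characters are unchanged.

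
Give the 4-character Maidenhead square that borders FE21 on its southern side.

FE20

Latitude square 1; −1 → 0.
The longitude characters are unchanged.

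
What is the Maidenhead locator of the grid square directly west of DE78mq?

DE78lq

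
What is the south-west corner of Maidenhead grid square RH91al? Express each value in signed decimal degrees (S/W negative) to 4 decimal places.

-18.5417, 178.0000

Field R=17, H=7: +17·20° lon, +7·10° lat → SW at lon 160°, lat -20°.
Square 9, 1: +9·2° lon, +1·1° lat → SW at lon 178°, lat -19°.
Subsquare a=0, l=11: +0·0.0833333° lon, +11·0.0416667° lat → SW at lon 178°, lat -18.5417°.
latitude -18.5417, longitude 178.0000.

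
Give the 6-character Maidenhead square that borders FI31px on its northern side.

Latitude subsquare x = 23; +1 → 24, wraps to 0 = a, carry into square.
Latitude square 1; +1 → 2.
The longitude characters are unchanged.

FI32pa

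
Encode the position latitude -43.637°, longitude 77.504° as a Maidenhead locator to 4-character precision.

ME86

Add 180° to longitude and 90° to latitude: 257.50, 46.36.
Field: 257.50/20 → 12 → M, 46.36/10 → 4 → E; chars ME.
Square: 17.50/2 → 8, 6.36/1 → 6; chars 86.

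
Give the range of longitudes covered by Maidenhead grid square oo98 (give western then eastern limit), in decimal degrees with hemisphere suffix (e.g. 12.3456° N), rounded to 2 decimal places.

118.00° E, 120.00° E

Field O=14, O=14: +14·20° lon, +14·10° lat → SW at lon 100°, lat 50°.
Square 9, 8: +9·2° lon, +8·1° lat → SW at lon 118°, lat 58°.
Cell spans 2° lon × 1° lat.
west 118.00° E, east 120.00° E.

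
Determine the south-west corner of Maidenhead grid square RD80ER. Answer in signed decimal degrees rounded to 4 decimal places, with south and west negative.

Field R=17, D=3: +17·20° lon, +3·10° lat → SW at lon 160°, lat -60°.
Square 8, 0: +8·2° lon, +0·1° lat → SW at lon 176°, lat -60°.
Subsquare e=4, r=17: +4·0.0833333° lon, +17·0.0416667° lat → SW at lon 176.333°, lat -59.2917°.
latitude -59.2917, longitude 176.3333.

-59.2917, 176.3333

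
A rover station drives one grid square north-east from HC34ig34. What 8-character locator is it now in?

HC34ig45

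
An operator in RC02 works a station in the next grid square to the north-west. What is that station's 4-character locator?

QC93

Longitude square 0; −1 → -1, wraps to 9, carry into field.
Longitude field R = 17; −1 → 16 = Q.
Latitude square 2; +1 → 3.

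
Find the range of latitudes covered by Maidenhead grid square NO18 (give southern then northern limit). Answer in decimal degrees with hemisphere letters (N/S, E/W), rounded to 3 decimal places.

58.000° N, 59.000° N

Field N=13, O=14: +13·20° lon, +14·10° lat → SW at lon 80°, lat 50°.
Square 1, 8: +1·2° lon, +8·1° lat → SW at lon 82°, lat 58°.
Cell spans 2° lon × 1° lat.
south 58.000° N, north 59.000° N.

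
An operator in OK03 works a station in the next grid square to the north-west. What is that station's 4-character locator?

NK94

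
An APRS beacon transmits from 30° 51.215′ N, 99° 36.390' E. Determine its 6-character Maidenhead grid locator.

Shift to the Maidenhead origin (180°W, 90°S): lon 279.6065, lat 120.8536.
Field: 279.6065/20 → 13 → N, 120.8536/10 → 12 → M; chars NM.
Square: 19.6065/2 → 9, 0.8536/1 → 0; chars 90.
Subsquare: 1.6065/0.0833333 → 19 → t, 0.8536/0.0416667 → 20 → u; chars tu.

NM90tu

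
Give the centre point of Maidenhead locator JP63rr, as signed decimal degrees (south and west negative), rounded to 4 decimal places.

Field J=9, P=15: +9·20° lon, +15·10° lat → SW at lon 0°, lat 60°.
Square 6, 3: +6·2° lon, +3·1° lat → SW at lon 12°, lat 63°.
Subsquare r=17, r=17: +17·0.0833333° lon, +17·0.0416667° lat → SW at lon 13.4167°, lat 63.7083°.
Cell spans 0.0833333° lon × 0.0416667° lat. Centre is SW corner plus half of each.
latitude 63.7292, longitude 13.4583.

63.7292, 13.4583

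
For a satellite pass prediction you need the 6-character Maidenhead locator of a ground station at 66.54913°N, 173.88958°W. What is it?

AP36bn

Shift to the Maidenhead origin (180°W, 90°S): lon 6.1104, lat 156.5491.
Field (20°×10°, letters A–R): 6.1104/20 → 0 → A, 156.5491/10 → 15 → P; chars AP.
Square (2°×1°, digits 0–9): 6.1104/2 → 3, 6.5491/1 → 6; chars 36.
Subsquare (5′×2.5′, letters a–x): 0.1104/0.0833333 → 1 → b, 0.5491/0.0416667 → 13 → n; chars bn.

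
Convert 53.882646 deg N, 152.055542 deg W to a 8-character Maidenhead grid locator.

BO33xv31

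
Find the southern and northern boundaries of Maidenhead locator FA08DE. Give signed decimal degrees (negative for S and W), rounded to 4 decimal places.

Field F=5, A=0: +5·20° lon, +0·10° lat → SW at lon -80°, lat -90°.
Square 0, 8: +0·2° lon, +8·1° lat → SW at lon -80°, lat -82°.
Subsquare d=3, e=4: +3·0.0833333° lon, +4·0.0416667° lat → SW at lon -79.75°, lat -81.8333°.
Cell spans 0.0833333° lon × 0.0416667° lat.
south -81.8333, north -81.7917.

-81.8333, -81.7917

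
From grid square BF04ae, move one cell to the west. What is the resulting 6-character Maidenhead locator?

Longitude subsquare a = 0; −1 → -1, wraps to 23 = x, carry into square.
Longitude square 0; −1 → -1, wraps to 9, carry into field.
Longitude field B = 1; −1 → 0 = A.
The latitude characters are unchanged.

AF94xe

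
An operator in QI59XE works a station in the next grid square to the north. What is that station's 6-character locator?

QI59xf

Latitude subsquare e = 4; +1 → 5 = f.
The longitude characters are unchanged.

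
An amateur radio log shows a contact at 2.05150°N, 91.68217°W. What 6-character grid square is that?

EJ42db

Offset from 180°W / 90°S: lon 88.3178°, lat 92.0515°.
Field (20°×10°, letters A–R): lon ⌊88.3178/20⌋ = 4 → E; lat ⌊92.0515/10⌋ = 9 → J.
Square (2°×1°, digits 0–9): lon ⌊8.3178/2⌋ = 4; lat ⌊2.0515/1⌋ = 2.
Subsquare (5′×2.5′, letters a–x): lon ⌊0.3178/0.0833333⌋ = 3 → d; lat ⌊0.0515/0.0416667⌋ = 1 → b.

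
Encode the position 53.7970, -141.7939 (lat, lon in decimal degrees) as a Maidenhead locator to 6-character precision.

Shift to the Maidenhead origin (180°W, 90°S): lon 38.2061, lat 143.7970.
Field: lon ⌊38.2061/20⌋ = 1 → B; lat ⌊143.7970/10⌋ = 14 → O.
Square: lon ⌊18.2061/2⌋ = 9; lat ⌊3.7970/1⌋ = 3.
Subsquare: lon ⌊0.2061/0.0833333⌋ = 2 → c; lat ⌊0.7970/0.0416667⌋ = 19 → t.

BO93ct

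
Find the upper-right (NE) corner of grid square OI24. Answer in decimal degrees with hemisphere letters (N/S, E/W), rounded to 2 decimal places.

5.00° S, 106.00° E

Field O=14, I=8: +14·20° lon, +8·10° lat → SW at lon 100°, lat -10°.
Square 2, 4: +2·2° lon, +4·1° lat → SW at lon 104°, lat -6°.
Cell spans 2° lon × 1° lat. NE corner is SW corner plus one full cell.
latitude 5.00° S, longitude 106.00° E.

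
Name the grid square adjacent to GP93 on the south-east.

Longitude square 9; +1 → 10, wraps to 0, carry into field.
Longitude field G = 6; +1 → 7 = H.
Latitude square 3; −1 → 2.

HP02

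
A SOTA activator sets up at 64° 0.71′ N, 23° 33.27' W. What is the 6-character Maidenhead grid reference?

Offset from 180°W / 90°S: lon 156.4455°, lat 154.0118°.
Field (20°×10°, letters A–R): 156.4455/20 → 7 → H, 154.0118/10 → 15 → P; chars HP.
Square (2°×1°, digits 0–9): 16.4455/2 → 8, 4.0118/1 → 4; chars 84.
Subsquare (5′×2.5′, letters a–x): 0.4455/0.0833333 → 5 → f, 0.0118/0.0416667 → 0 → a; chars fa.

HP84fa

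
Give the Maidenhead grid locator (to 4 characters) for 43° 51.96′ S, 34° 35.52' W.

HE26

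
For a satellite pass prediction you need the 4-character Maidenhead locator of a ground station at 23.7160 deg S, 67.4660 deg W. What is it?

FG66

Offset from 180°W / 90°S: lon 112.53°, lat 66.28°.
Field: lon ⌊112.53/20⌋ = 5 → F; lat ⌊66.28/10⌋ = 6 → G.
Square: lon ⌊12.53/2⌋ = 6; lat ⌊6.28/1⌋ = 6.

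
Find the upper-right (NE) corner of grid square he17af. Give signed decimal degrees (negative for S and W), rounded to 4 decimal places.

-42.7500, -37.9167

Field H=7, E=4: +7·20° lon, +4·10° lat → SW at lon -40°, lat -50°.
Square 1, 7: +1·2° lon, +7·1° lat → SW at lon -38°, lat -43°.
Subsquare a=0, f=5: +0·0.0833333° lon, +5·0.0416667° lat → SW at lon -38°, lat -42.7917°.
Cell spans 0.0833333° lon × 0.0416667° lat. NE corner is SW corner plus one full cell.
latitude -42.7500, longitude -37.9167.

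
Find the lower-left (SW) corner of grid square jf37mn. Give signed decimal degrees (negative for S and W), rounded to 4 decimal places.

-32.4583, 7.0000

Field J=9, F=5: +9·20° lon, +5·10° lat → SW at lon 0°, lat -40°.
Square 3, 7: +3·2° lon, +7·1° lat → SW at lon 6°, lat -33°.
Subsquare m=12, n=13: +12·0.0833333° lon, +13·0.0416667° lat → SW at lon 7°, lat -32.4583°.
latitude -32.4583, longitude 7.0000.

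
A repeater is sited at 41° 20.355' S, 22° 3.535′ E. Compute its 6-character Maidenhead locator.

KE18ap

Shift to the Maidenhead origin (180°W, 90°S): lon 202.0589, lat 48.6608.
Field: 202.0589/20 → 10 → K, 48.6608/10 → 4 → E; chars KE.
Square: 2.0589/2 → 1, 8.6608/1 → 8; chars 18.
Subsquare: 0.0589/0.0833333 → 0 → a, 0.6608/0.0416667 → 15 → p; chars ap.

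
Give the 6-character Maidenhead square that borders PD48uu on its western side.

Longitude subsquare u = 20; −1 → 19 = t.
The latitude characters are unchanged.

PD48tu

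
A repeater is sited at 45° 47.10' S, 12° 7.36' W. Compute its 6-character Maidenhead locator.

IE34wf

Add 180° to longitude and 90° to latitude: 167.8773, 44.2150.
Field (20°×10°, letters A–R): 167.8773/20 → 8 → I, 44.2150/10 → 4 → E; chars IE.
Square (2°×1°, digits 0–9): 7.8773/2 → 3, 4.2150/1 → 4; chars 34.
Subsquare (5′×2.5′, letters a–x): 1.8773/0.0833333 → 22 → w, 0.2150/0.0416667 → 5 → f; chars wf.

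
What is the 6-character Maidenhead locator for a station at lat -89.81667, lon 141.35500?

QA00qe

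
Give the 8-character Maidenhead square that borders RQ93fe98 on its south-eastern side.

Longitude extended square 9; +1 → 10, wraps to 0, carry into subsquare.
Longitude subsquare f = 5; +1 → 6 = g.
Latitude extended square 8; −1 → 7.

RQ93ge07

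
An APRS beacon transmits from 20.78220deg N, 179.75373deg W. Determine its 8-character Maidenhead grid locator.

AL00cs97

Add 180° to longitude and 90° to latitude: 0.24627, 110.78220.
Field (20°×10°, letters A–R): 0.24627/20 → 0 → A, 110.78220/10 → 11 → L; chars AL.
Square (2°×1°, digits 0–9): 0.24627/2 → 0, 0.78220/1 → 0; chars 00.
Subsquare (5′×2.5′, letters a–x): 0.24627/0.0833333 → 2 → c, 0.78220/0.0416667 → 18 → s; chars cs.
Extended square (30″×15″, digits 0–9): 0.07960/0.00833333 → 9, 0.03220/0.00416667 → 7; chars 97.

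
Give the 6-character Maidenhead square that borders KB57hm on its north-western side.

KB57gn

Longitude subsquare h = 7; −1 → 6 = g.
Latitude subsquare m = 12; +1 → 13 = n.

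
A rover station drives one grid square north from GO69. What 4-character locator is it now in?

Latitude square 9; +1 → 10, wraps to 0, carry into field.
Latitude field O = 14; +1 → 15 = P.
The longitude characters are unchanged.

GP60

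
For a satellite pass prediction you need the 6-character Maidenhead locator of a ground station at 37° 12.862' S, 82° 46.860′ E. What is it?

NF12js

Offset from 180°W / 90°S: lon 262.7810°, lat 52.7856°.
Field: lon ⌊262.7810/20⌋ = 13 → N; lat ⌊52.7856/10⌋ = 5 → F.
Square: lon ⌊2.7810/2⌋ = 1; lat ⌊2.7856/1⌋ = 2.
Subsquare: lon ⌊0.7810/0.0833333⌋ = 9 → j; lat ⌊0.7856/0.0416667⌋ = 18 → s.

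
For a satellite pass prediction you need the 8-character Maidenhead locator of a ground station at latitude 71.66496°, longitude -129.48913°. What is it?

CQ51gp19

Add 180° to longitude and 90° to latitude: 50.51087, 161.66496.
Field: lon ⌊50.51087/20⌋ = 2 → C; lat ⌊161.66496/10⌋ = 16 → Q.
Square: lon ⌊10.51087/2⌋ = 5; lat ⌊1.66496/1⌋ = 1.
Subsquare: lon ⌊0.51087/0.0833333⌋ = 6 → g; lat ⌊0.66496/0.0416667⌋ = 15 → p.
Extended square: lon ⌊0.01087/0.00833333⌋ = 1; lat ⌊0.03996/0.00416667⌋ = 9.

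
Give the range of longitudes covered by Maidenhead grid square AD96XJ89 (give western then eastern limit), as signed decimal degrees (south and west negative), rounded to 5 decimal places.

Field A=0, D=3: +0·20° lon, +3·10° lat → SW at lon -180°, lat -60°.
Square 9, 6: +9·2° lon, +6·1° lat → SW at lon -162°, lat -54°.
Subsquare x=23, j=9: +23·0.0833333° lon, +9·0.0416667° lat → SW at lon -160.083°, lat -53.625°.
Extended square 8, 9: +8·0.00833333° lon, +9·0.00416667° lat → SW at lon -160.017°, lat -53.5875°.
Cell spans 0.00833333° lon × 0.00416667° lat.
west -160.01667, east -160.00833.

-160.01667, -160.00833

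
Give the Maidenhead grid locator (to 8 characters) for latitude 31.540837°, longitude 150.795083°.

QM51jm59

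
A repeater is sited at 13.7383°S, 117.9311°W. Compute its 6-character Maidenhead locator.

Add 180° to longitude and 90° to latitude: 62.0689, 76.2617.
Field: 62.0689/20 → 3 → D, 76.2617/10 → 7 → H; chars DH.
Square: 2.0689/2 → 1, 6.2617/1 → 6; chars 16.
Subsquare: 0.0689/0.0833333 → 0 → a, 0.2617/0.0416667 → 6 → g; chars ag.

DH16ag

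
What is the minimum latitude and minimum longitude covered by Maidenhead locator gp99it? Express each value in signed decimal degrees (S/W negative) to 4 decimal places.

69.7917, -41.3333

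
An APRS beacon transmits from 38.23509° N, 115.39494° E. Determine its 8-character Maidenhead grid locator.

Shift to the Maidenhead origin (180°W, 90°S): lon 295.39494, lat 128.23509.
Field: lon ⌊295.39494/20⌋ = 14 → O; lat ⌊128.23509/10⌋ = 12 → M.
Square: lon ⌊15.39494/2⌋ = 7; lat ⌊8.23509/1⌋ = 8.
Subsquare: lon ⌊1.39494/0.0833333⌋ = 16 → q; lat ⌊0.23509/0.0416667⌋ = 5 → f.
Extended square: lon ⌊0.06161/0.00833333⌋ = 7; lat ⌊0.02676/0.00416667⌋ = 6.

OM78qf76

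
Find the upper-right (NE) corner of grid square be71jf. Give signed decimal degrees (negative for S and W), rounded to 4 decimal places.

-48.7500, -145.1667

Field B=1, E=4: +1·20° lon, +4·10° lat → SW at lon -160°, lat -50°.
Square 7, 1: +7·2° lon, +1·1° lat → SW at lon -146°, lat -49°.
Subsquare j=9, f=5: +9·0.0833333° lon, +5·0.0416667° lat → SW at lon -145.25°, lat -48.7917°.
Cell spans 0.0833333° lon × 0.0416667° lat. NE corner is SW corner plus one full cell.
latitude -48.7500, longitude -145.1667.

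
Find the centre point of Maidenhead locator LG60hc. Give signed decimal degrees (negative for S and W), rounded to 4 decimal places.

Field L=11, G=6: +11·20° lon, +6·10° lat → SW at lon 40°, lat -30°.
Square 6, 0: +6·2° lon, +0·1° lat → SW at lon 52°, lat -30°.
Subsquare h=7, c=2: +7·0.0833333° lon, +2·0.0416667° lat → SW at lon 52.5833°, lat -29.9167°.
Cell spans 0.0833333° lon × 0.0416667° lat. Centre is SW corner plus half of each.
latitude -29.8958, longitude 52.6250.

-29.8958, 52.6250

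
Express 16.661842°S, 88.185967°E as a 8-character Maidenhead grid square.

Offset from 180°W / 90°S: lon 268.18597°, lat 73.33816°.
Field (20°×10°, letters A–R): lon ⌊268.18597/20⌋ = 13 → N; lat ⌊73.33816/10⌋ = 7 → H.
Square (2°×1°, digits 0–9): lon ⌊8.18597/2⌋ = 4; lat ⌊3.33816/1⌋ = 3.
Subsquare (5′×2.5′, letters a–x): lon ⌊0.18597/0.0833333⌋ = 2 → c; lat ⌊0.33816/0.0416667⌋ = 8 → i.
Extended square (30″×15″, digits 0–9): lon ⌊0.01930/0.00833333⌋ = 2; lat ⌊0.00482/0.00416667⌋ = 1.

NH43ci21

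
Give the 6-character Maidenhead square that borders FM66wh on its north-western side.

Longitude subsquare w = 22; −1 → 21 = v.
Latitude subsquare h = 7; +1 → 8 = i.

FM66vi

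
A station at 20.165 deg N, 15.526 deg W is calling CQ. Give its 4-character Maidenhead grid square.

Shift to the Maidenhead origin (180°W, 90°S): lon 164.47, lat 110.16.
Field: 164.47/20 → 8 → I, 110.16/10 → 11 → L; chars IL.
Square: 4.47/2 → 2, 0.16/1 → 0; chars 20.

IL20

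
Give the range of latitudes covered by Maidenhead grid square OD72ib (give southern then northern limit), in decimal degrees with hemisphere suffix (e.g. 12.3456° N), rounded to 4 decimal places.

57.9583° S, 57.9167° S

Field O=14, D=3: +14·20° lon, +3·10° lat → SW at lon 100°, lat -60°.
Square 7, 2: +7·2° lon, +2·1° lat → SW at lon 114°, lat -58°.
Subsquare i=8, b=1: +8·0.0833333° lon, +1·0.0416667° lat → SW at lon 114.667°, lat -57.9583°.
Cell spans 0.0833333° lon × 0.0416667° lat.
south 57.9583° S, north 57.9167° S.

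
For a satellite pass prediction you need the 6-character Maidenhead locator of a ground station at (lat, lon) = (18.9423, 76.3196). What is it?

MK88dw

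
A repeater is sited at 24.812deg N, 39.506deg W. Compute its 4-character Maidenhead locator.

HL04

Add 180° to longitude and 90° to latitude: 140.49, 114.81.
Field: 140.49/20 → 7 → H, 114.81/10 → 11 → L; chars HL.
Square: 0.49/2 → 0, 4.81/1 → 4; chars 04.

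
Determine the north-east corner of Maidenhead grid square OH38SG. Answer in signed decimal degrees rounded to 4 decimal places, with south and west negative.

-11.7083, 107.5833

Field O=14, H=7: +14·20° lon, +7·10° lat → SW at lon 100°, lat -20°.
Square 3, 8: +3·2° lon, +8·1° lat → SW at lon 106°, lat -12°.
Subsquare s=18, g=6: +18·0.0833333° lon, +6·0.0416667° lat → SW at lon 107.5°, lat -11.75°.
Cell spans 0.0833333° lon × 0.0416667° lat. NE corner is SW corner plus one full cell.
latitude -11.7083, longitude 107.5833.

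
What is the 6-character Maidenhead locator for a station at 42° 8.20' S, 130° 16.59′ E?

PE57du

Offset from 180°W / 90°S: lon 310.2765°, lat 47.8633°.
Field (20°×10°, letters A–R): lon ⌊310.2765/20⌋ = 15 → P; lat ⌊47.8633/10⌋ = 4 → E.
Square (2°×1°, digits 0–9): lon ⌊10.2765/2⌋ = 5; lat ⌊7.8633/1⌋ = 7.
Subsquare (5′×2.5′, letters a–x): lon ⌊0.2765/0.0833333⌋ = 3 → d; lat ⌊0.8633/0.0416667⌋ = 20 → u.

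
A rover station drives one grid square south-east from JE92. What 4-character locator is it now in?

KE01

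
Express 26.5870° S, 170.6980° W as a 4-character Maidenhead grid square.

AG43

Add 180° to longitude and 90° to latitude: 9.30, 63.41.
Field: 9.30/20 → 0 → A, 63.41/10 → 6 → G; chars AG.
Square: 9.30/2 → 4, 3.41/1 → 3; chars 43.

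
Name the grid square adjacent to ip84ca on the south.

Latitude subsquare a = 0; −1 → -1, wraps to 23 = x, carry into square.
Latitude square 4; −1 → 3.
The longitude characters are unchanged.

IP83cx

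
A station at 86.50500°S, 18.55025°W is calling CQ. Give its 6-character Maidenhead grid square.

IA03rl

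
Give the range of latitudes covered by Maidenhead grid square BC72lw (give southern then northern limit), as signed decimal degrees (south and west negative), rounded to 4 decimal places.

-67.0833, -67.0417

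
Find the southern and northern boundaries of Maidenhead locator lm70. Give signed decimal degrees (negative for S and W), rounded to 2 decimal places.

30.00, 31.00

Field L=11, M=12: +11·20° lon, +12·10° lat → SW at lon 40°, lat 30°.
Square 7, 0: +7·2° lon, +0·1° lat → SW at lon 54°, lat 30°.
Cell spans 2° lon × 1° lat.
south 30.00, north 31.00.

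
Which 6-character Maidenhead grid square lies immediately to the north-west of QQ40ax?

QQ31xa

Longitude subsquare a = 0; −1 → -1, wraps to 23 = x, carry into square.
Longitude square 4; −1 → 3.
Latitude subsquare x = 23; +1 → 24, wraps to 0 = a, carry into square.
Latitude square 0; +1 → 1.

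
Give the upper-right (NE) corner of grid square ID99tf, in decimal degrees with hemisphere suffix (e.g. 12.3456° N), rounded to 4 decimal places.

Field I=8, D=3: +8·20° lon, +3·10° lat → SW at lon -20°, lat -60°.
Square 9, 9: +9·2° lon, +9·1° lat → SW at lon -2°, lat -51°.
Subsquare t=19, f=5: +19·0.0833333° lon, +5·0.0416667° lat → SW at lon -0.416667°, lat -50.7917°.
Cell spans 0.0833333° lon × 0.0416667° lat. NE corner is SW corner plus one full cell.
latitude 50.7500° S, longitude 0.3333° W.

50.7500° S, 0.3333° W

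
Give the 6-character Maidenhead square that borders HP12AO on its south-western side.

HP02xn

Longitude subsquare a = 0; −1 → -1, wraps to 23 = x, carry into square.
Longitude square 1; −1 → 0.
Latitude subsquare o = 14; −1 → 13 = n.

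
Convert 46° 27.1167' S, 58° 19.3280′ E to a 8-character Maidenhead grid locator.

Offset from 180°W / 90°S: lon 238.32213°, lat 43.54805°.
Field: 238.32213/20 → 11 → L, 43.54805/10 → 4 → E; chars LE.
Square: 18.32213/2 → 9, 3.54805/1 → 3; chars 93.
Subsquare: 0.32213/0.0833333 → 3 → d, 0.54805/0.0416667 → 13 → n; chars dn.
Extended square: 0.07213/0.00833333 → 8, 0.00639/0.00416667 → 1; chars 81.

LE93dn81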